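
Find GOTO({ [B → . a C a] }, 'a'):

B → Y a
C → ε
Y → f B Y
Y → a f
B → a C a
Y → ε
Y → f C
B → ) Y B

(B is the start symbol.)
{ [B → a . C a], [C → .] }

GOTO(I, 'a') = CLOSURE({ [A → αX.β] : [A → α.Xβ] ∈ I, X = 'a' })

Items with dot before 'a', with the dot advanced:
  [B → . a C a] → [B → a . C a]
Closure of the advanced items:
  [B → a . C a] has the dot before C: add [C → .]

GOTO = { [B → a . C a], [C → .] }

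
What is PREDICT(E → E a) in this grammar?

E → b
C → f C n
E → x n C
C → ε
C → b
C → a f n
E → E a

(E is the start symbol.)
PREDICT(E → E a) = (FIRST(RHS) \ {ε}) ∪ (FOLLOW(E) if ε ∈ FIRST(RHS), i.e. RHS ⇒* ε)
FIRST(E) = { 'b', 'x' }
FIRST(E a) = { 'b', 'x' }
ε ∉ FIRST(E a), so FOLLOW(E) is not added.
PREDICT(E → E a) = { 'b', 'x' }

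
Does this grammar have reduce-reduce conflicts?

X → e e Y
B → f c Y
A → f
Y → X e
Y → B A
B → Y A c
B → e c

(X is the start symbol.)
Augment with X' → X and build the canonical LR(0) collection (I0 = CLOSURE({[X' → . X]}), then GOTO on every symbol after a dot until no new states appear). It has 17 states:
  I0: { [X → . e e Y], [X' → . X] }  — shift
  I1: { [X' → X .] }  — accept
  I2: { [X → e . e Y] }  — shift
  I3: { [B → . Y A c], [B → . e c], [B → . f c Y], [X → . e e Y], [X → e e . Y], [Y → . B A], [Y → . X e] }  — shift
  I4: { [A → . f], [Y → B . A] }  — shift
  I5: { [Y → X . e] }  — shift
  I6: { [A → . f], [B → Y . A c], [X → e e Y .] }  — shift, reduce
  I7: { [B → e . c], [X → e . e Y] }  — shift
  I8: { [B → f . c Y] }  — shift
  I9: { [B → . Y A c], [B → . e c], [B → . f c Y], [B → f c . Y], [X → . e e Y], [Y → . B A], [Y → . X e] }  — shift
  I10: { [A → . f], [B → Y . A c], [B → f c Y .] }  — shift, reduce
  I11: { [B → Y A . c] }  — shift
  I12: { [A → f .] }  — reduce
  I13: { [B → Y A c .] }  — reduce
  I14: { [B → e c .] }  — reduce
  I15: { [Y → X e .] }  — reduce
  I16: { [Y → B A .] }  — reduce

No state contains more than one complete item.

Answer: No reduce-reduce conflicts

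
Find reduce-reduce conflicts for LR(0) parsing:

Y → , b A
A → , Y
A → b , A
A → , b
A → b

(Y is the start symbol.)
A reduce-reduce conflict occurs when an LR(0) state has two complete items [A → α .] and [B → β .] — both call for a reduction, and with no lookahead the parser cannot choose between them.

Augment with Y' → Y and build the canonical LR(0) collection (I0 = CLOSURE({[Y' → . Y]}), then GOTO on every symbol after a dot until no new states appear). It has 11 states:
  I0: { [Y → . , b A], [Y' → . Y] }  — shift
  I1: { [Y → , . b A] }  — shift
  I2: { [Y' → Y .] }  — accept
  I3: { [A → . , Y], [A → . , b], [A → . b , A], [A → . b], [Y → , b . A] }  — shift
  I4: { [A → , . Y], [A → , . b], [Y → . , b A] }  — shift
  I5: { [Y → , b A .] }  — reduce
  I6: { [A → b . , A], [A → b .] }  — shift, reduce
  I7: { [A → . , Y], [A → . , b], [A → . b , A], [A → . b], [A → b , . A] }  — shift
  I8: { [A → b , A .] }  — reduce
  I9: { [A → , Y .] }  — reduce
  I10: { [A → , b .] }  — reduce

No state contains more than one complete item.

Answer: No reduce-reduce conflicts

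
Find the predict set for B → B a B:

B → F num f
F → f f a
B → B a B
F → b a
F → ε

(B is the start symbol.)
{ 'b', 'f', 'num' }

PREDICT(B → B a B) = (FIRST(RHS) \ {ε}) ∪ (FOLLOW(B) if ε ∈ FIRST(RHS), i.e. RHS ⇒* ε)
FIRST(B) = { 'b', 'f', 'num' }
FIRST(B a B) = { 'b', 'f', 'num' }
ε ∉ FIRST(B a B), so FOLLOW(B) is not added.
PREDICT(B → B a B) = { 'b', 'f', 'num' }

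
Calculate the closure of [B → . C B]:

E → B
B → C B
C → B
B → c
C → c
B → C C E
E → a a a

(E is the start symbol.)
{ [B → . C B], [B → . C C E], [B → . c], [C → . B], [C → . c] }

Start with: [B → . C B]
  [B → . C B] has the dot before C: add [C → . B], [C → . c]
  [C → . B] has the dot before B: add [B → . c], [B → . C C E]
No further items can be added.

CLOSURE = { [B → . C B], [B → . C C E], [B → . c], [C → . B], [C → . c] }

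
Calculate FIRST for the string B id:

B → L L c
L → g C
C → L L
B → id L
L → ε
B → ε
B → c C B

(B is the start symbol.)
FIRST sets of the non-terminals involved (from the grammar, by fixed-point iteration):
  FIRST(B) = { 'c', 'g', 'id', ε }

To compute FIRST(B id), process the symbols left to right:
Symbol B is a non-terminal. Add FIRST(B) \ {ε} = { 'c', 'g', 'id' }
B is nullable (ε ∈ FIRST(B)), continue to the next symbol.
Symbol id is a terminal. Add 'id' and stop.
FIRST(B id) = { 'c', 'g', 'id' }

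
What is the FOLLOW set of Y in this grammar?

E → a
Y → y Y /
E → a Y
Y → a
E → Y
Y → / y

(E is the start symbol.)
{ $, '/' }

To compute FOLLOW(Y), find every occurrence of Y on a right-hand side N → α Y β: add FIRST(β) \ {ε}, and if β is empty or nullable also add FOLLOW(N). Iterate to a fixed point.

In Y → y Y /: Y is followed by '/', add FIRST('/') \ {ε} = { '/' }
In E → a Y: Y is at the end, add FOLLOW(E)
In E → Y: Y is at the end, add FOLLOW(E)

The FOLLOW sets referred to above (computed the same way, to a fixed point):
  FOLLOW(E) = { $ }

Taking the union: FOLLOW(Y) = { $, '/' }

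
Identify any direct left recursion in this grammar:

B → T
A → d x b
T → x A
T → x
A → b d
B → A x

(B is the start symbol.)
B → T: starts with T
A → d x b: starts with d
T → x A: starts with x
T → x: starts with x
A → b d: starts with b
B → A x: starts with A

No direct left recursion found.

Answer: No direct left recursion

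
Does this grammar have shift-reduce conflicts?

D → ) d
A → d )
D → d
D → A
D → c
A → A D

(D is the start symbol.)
Yes — I2: [D → A .] vs [A → . d )]; I5: [D → d .] vs [A → d . )]

A shift-reduce conflict occurs when an LR(0) state has both:
  - a complete (reduce) item [A → α .] (dot at the end), and
  - a shift item [B → β . c γ] (dot before a terminal).

Augment with D' → D and build the canonical LR(0) collection (I0 = CLOSURE({[D' → . D]}), then GOTO on every symbol after a dot until no new states appear). It has 9 states:
  I0: { [A → . A D], [A → . d )], [D → . ) d], [D → . A], [D → . c], [D → . d], [D' → . D] }  — shift
  I1: { [D → ) . d] }  — shift
  I2: { [A → . A D], [A → . d )], [A → A . D], [D → . ) d], [D → . A], [D → . c], [D → . d], [D → A .] }  — shift, reduce
  I3: { [D' → D .] }  — accept
  I4: { [D → c .] }  — reduce
  I5: { [A → d . )], [D → d .] }  — shift, reduce
  I6: { [A → d ) .] }  — reduce
  I7: { [A → A D .] }  — reduce
  I8: { [D → ) d .] }  — reduce

I2 contains reduce item [D → A .] and shift items [A → . d )], [D → . ) d], [D → . c], [D → . d] — shift-reduce conflict.
I5 contains reduce item [D → d .] and shift item [A → d . )] — shift-reduce conflict.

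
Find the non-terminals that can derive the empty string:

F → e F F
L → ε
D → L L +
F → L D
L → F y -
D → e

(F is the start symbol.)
{ 'L' }

ε-productions: L → ε
So L is immediately nullable.
No further non-terminal can be added: every production for the remaining non-terminals contains a terminal or a non-nullable non-terminal.
Nullable = { 'L' }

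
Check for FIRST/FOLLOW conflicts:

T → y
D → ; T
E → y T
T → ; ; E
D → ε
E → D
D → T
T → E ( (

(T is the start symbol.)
A FIRST/FOLLOW conflict occurs when a non-terminal N has a nullable alternative N → β (β ⇒* ε) and another alternative N → α with FIRST(α) ∩ FOLLOW(N) ≠ ∅: on such a lookahead the parser cannot decide between expanding α and letting N vanish via β.

Nullable non-terminals: D, E.
FIRST sets used below: FIRST(T) = { '(', ';', 'y' }, FIRST(D) = { '(', ';', 'y', ε }

D: nullable alternative(s) D → ε; FOLLOW(D) = { $, '(' }
  D → ; T: FIRST \ {ε} = { ';' } — disjoint from FOLLOW(D)
  D → ε: FIRST \ {ε} = { } — this is the only nullable alternative, skip
  D → T: FIRST \ {ε} = { '(', ';', 'y' } — overlaps FOLLOW(D) on { '(' }: CONFLICT

E: nullable alternative(s) E → D; FOLLOW(E) = { $, '(' }
  E → y T: FIRST \ {ε} = { 'y' } — disjoint from FOLLOW(E)
  E → D: FIRST \ {ε} = { '(', ';', 'y' } — this is the only nullable alternative, skip

T has no nullable alternative, so no FIRST/FOLLOW check is needed there.

So the grammar has 1 FIRST/FOLLOW conflict (marked CONFLICT above).

Answer: Yes. D → T with FOLLOW(D) on { '(' }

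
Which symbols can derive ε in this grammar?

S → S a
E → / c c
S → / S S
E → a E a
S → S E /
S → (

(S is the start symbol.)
There are no ε-productions, so no non-terminal can derive ε.
No non-terminals are nullable.

Answer: None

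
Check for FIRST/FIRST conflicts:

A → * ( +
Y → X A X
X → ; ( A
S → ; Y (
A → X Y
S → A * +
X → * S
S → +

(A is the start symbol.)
A FIRST/FIRST conflict occurs when two productions N → α and N → β for the same non-terminal have FIRST(α) ∩ FIRST(β) ≠ ∅ (with ε ∈ FIRST of a nullable right-hand side, so two nullable alternatives also conflict).

FIRST sets of the non-terminals at (or reachable through a nullable prefix from) the front of some alternative:
  FIRST(X) = { '*', ';' }
  FIRST(A) = { '*', ';' }

Productions for A:
  A → * ( +: FIRST = { '*' }
  A → X Y: FIRST = { '*', ';' }
Productions for X:
  X → ; ( A: FIRST = { ';' }
  X → * S: FIRST = { '*' }
Productions for S:
  S → ; Y (: FIRST = { ';' }
  S → A * +: FIRST = { '*', ';' }
  S → +: FIRST = { '+' }
Y has only one production, so no FIRST/FIRST conflict is possible there.

Conflict for A: A → * ( + and A → X Y
  Overlap: { '*' }
Conflict for S: S → ; Y ( and S → A * +
  Overlap: { ';' }

Answer: Yes. A → '*' '(' '+' / A → X Y on { '*' }; S → ';' Y '(' / S → A '*' '+' on { ';' }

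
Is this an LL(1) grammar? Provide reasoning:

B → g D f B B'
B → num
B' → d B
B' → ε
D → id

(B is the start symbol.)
A grammar is LL(1) if for each non-terminal N with multiple productions, the predict sets of those productions are pairwise disjoint, where PREDICT(N → α) = (FIRST(α) \ {ε}) ∪ (FOLLOW(N) if α ⇒* ε).

Relevant sets:
  FOLLOW(B') = { $, 'd' }

For B:
  PREDICT(B → g D f B B') = { 'g' }
  PREDICT(B → num) = { 'num' }
For B':
  PREDICT(B' → d B) = { 'd' }
  PREDICT(B' → ε) = { $, 'd' }
D has a single production, so nothing to check there.

Conflict found: Predict set conflict for B': { 'd' }
The grammar is NOT LL(1).

Answer: No. Predict set conflict for B': { 'd' }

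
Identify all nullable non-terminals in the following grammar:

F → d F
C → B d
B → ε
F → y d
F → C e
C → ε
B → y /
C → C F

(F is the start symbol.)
{ 'B', 'C' }

ε-productions: B → ε, C → ε
So B, C are immediately nullable.
No further non-terminal can be added: every production for the remaining non-terminals contains a terminal or a non-nullable non-terminal.
Nullable = { 'B', 'C' }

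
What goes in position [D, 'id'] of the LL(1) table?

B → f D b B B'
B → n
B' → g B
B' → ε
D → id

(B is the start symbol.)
To find M[D, 'id'], we find productions for D where 'id' is in the predict set (PREDICT(N → α) = (FIRST(α) \ {ε}) ∪ (FOLLOW(N) if α ⇒* ε)).

D → id: PREDICT = { 'id' }
  'id' is in predict set, so this production goes in M[D, 'id']

M[D, 'id'] = D → id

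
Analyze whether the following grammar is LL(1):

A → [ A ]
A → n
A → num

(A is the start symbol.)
Yes, the grammar is LL(1).

For A:
  PREDICT(A → '[' A ']') = { '[' }
  PREDICT(A → n) = { 'n' }
  PREDICT(A → num) = { 'num' }

All predict sets are disjoint. The grammar IS LL(1).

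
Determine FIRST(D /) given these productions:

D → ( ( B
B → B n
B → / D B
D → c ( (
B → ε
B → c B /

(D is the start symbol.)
FIRST sets of the non-terminals involved (from the grammar, by fixed-point iteration):
  FIRST(D) = { '(', 'c' }

To compute FIRST(D /), process the symbols left to right:
Symbol D is a non-terminal. Add FIRST(D) \ {ε} = { '(', 'c' }
D is not nullable (ε ∉ FIRST(D)), so stop here.
FIRST(D /) = { '(', 'c' }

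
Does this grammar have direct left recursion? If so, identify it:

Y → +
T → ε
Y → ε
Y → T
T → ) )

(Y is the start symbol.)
No direct left recursion

Direct left recursion occurs when N → N α for some non-terminal N (the right-hand side begins with the left-hand side itself).

Y → +: starts with '+'
T → ε: starts with ε
Y → ε: starts with ε
Y → T: starts with T
T → ) ): starts with ')'

No direct left recursion found.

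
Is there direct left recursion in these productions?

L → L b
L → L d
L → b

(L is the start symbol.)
L → L b: LEFT RECURSIVE (starts with L)
L → L d: LEFT RECURSIVE (starts with L)
L → b: starts with b

The grammar has direct left recursion on: L.

Answer: Yes, L is left-recursive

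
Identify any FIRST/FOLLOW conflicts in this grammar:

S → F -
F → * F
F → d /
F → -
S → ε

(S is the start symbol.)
No FIRST/FOLLOW conflicts.

A FIRST/FOLLOW conflict occurs when a non-terminal N has a nullable alternative N → β (β ⇒* ε) and another alternative N → α with FIRST(α) ∩ FOLLOW(N) ≠ ∅: on such a lookahead the parser cannot decide between expanding α and letting N vanish via β.

Nullable non-terminals: S.
FIRST sets used below: FIRST(F) = { '*', '-', 'd' }

S: nullable alternative(s) S → ε; FOLLOW(S) = { $ }
  S → F -: FIRST \ {ε} = { '*', '-', 'd' } — disjoint from FOLLOW(S)
  S → ε: FIRST \ {ε} = { } — this is the only nullable alternative, skip

F has no nullable alternative, so no FIRST/FOLLOW check is needed there.

No FIRST/FOLLOW conflicts found.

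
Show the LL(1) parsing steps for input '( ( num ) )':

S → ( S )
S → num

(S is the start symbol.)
LL(1) parsing maintains a stack (initially the start symbol over $) and the input. At each step: if the stack top is a terminal, match it against the current input token; if it is a non-terminal N, replace it with the RHS of M[N, lookahead] (the unique production whose predict set contains the lookahead).

Stack is shown with the top on the left.

Stack      Input          Action
--------------------------------
S $        ( ( num ) ) $  output S → ( S )
( S ) $    ( ( num ) ) $  match '('
S ) $      ( num ) ) $    output S → ( S )
( S ) ) $  ( num ) ) $    match '('
S ) ) $    num ) ) $      output S → num
num ) ) $  num ) ) $      match 'num'
) ) $      ) ) $          match ')'
) $        ) $            match ')'
$          $              accept

The string is accepted.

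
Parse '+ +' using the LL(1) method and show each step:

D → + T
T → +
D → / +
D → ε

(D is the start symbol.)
Stack is shown with the top on the left.

Stack  Input  Action
--------------------
D $    + + $  output D → + T
+ T $  + + $  match '+'
T $    + $    output T → +
+ $    + $    match '+'
$      $      accept

The string is accepted.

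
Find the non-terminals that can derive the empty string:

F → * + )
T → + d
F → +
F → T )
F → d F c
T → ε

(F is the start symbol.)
{ 'T' }

A non-terminal is nullable if it can derive ε (the empty string): either it has an ε-production, or it has a production whose right-hand side consists entirely of nullable non-terminals.

ε-productions: T → ε
So T is immediately nullable.
No further non-terminal can be added: every production for the remaining non-terminals contains a terminal or a non-nullable non-terminal.
Nullable = { 'T' }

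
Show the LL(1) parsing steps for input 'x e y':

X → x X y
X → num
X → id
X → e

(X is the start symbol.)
Stack is shown with the top on the left.

Stack    Input    Action
------------------------
X $      x e y $  output X → x X y
x X y $  x e y $  match 'x'
X y $    e y $    output X → e
e y $    e y $    match 'e'
y $      y $      match 'y'
$        $        accept

The string is accepted.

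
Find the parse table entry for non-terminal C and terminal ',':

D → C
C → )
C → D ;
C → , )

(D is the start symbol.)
C → D ;, C → , )

To find M[C, ','], we find productions for C where ',' is in the predict set (PREDICT(N → α) = (FIRST(α) \ {ε}) ∪ (FOLLOW(N) if α ⇒* ε)).

Relevant sets:
  FIRST(D) = { ')', ',' }

C → ): PREDICT = { ')' }
C → D ;: PREDICT = { ')', ',' }
  ',' is in predict set, so this production goes in M[C, ',']
C → , ): PREDICT = { ',' }
  ',' is in predict set, so this production goes in M[C, ',']

M[C, ','] = C → D ;, C → , )  (a multiply-defined cell — the grammar is not LL(1))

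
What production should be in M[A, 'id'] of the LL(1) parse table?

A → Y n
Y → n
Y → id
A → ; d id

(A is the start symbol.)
To find M[A, 'id'], we find productions for A where 'id' is in the predict set (PREDICT(N → α) = (FIRST(α) \ {ε}) ∪ (FOLLOW(N) if α ⇒* ε)).

Relevant sets:
  FIRST(Y) = { 'id', 'n' }

A → Y n: PREDICT = { 'id', 'n' }
  'id' is in predict set, so this production goes in M[A, 'id']
A → ; d id: PREDICT = { ';' }

M[A, 'id'] = A → Y n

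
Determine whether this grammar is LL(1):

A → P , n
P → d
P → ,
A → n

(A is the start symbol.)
Relevant sets:
  FIRST(P) = { ',', 'd' }

For A:
  PREDICT(A → P ',' n) = { ',', 'd' }
  PREDICT(A → n) = { 'n' }
For P:
  PREDICT(P → d) = { 'd' }
  PREDICT(P → ',') = { ',' }

All predict sets are disjoint. The grammar IS LL(1).

Answer: Yes, the grammar is LL(1).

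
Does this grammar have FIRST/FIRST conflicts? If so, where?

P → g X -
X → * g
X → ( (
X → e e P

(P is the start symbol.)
No FIRST/FIRST conflicts.

A FIRST/FIRST conflict occurs when two productions N → α and N → β for the same non-terminal have FIRST(α) ∩ FIRST(β) ≠ ∅ (with ε ∈ FIRST of a nullable right-hand side, so two nullable alternatives also conflict).

Productions for X:
  X → * g: FIRST = { '*' }
  X → ( (: FIRST = { '(' }
  X → e e P: FIRST = { 'e' }
P has only one production, so no FIRST/FIRST conflict is possible there.

All alternatives of each non-terminal have pairwise disjoint FIRST sets.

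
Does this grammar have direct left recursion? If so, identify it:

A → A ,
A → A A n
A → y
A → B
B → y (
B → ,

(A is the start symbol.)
Direct left recursion occurs when N → N α for some non-terminal N (the right-hand side begins with the left-hand side itself).

A → A ,: LEFT RECURSIVE (starts with A)
A → A A n: LEFT RECURSIVE (starts with A)
A → y: starts with y
A → B: starts with B
B → y (: starts with y
B → ,: starts with ','

The grammar has direct left recursion on: A.

Answer: Yes, A is left-recursive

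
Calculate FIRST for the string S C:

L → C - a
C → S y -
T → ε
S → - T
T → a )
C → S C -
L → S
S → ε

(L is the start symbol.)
{ '-', 'y' }

FIRST sets of the non-terminals involved (from the grammar, by fixed-point iteration):
  FIRST(S) = { '-', ε }
  FIRST(C) = { '-', 'y' }

To compute FIRST(S C), process the symbols left to right:
Symbol S is a non-terminal. Add FIRST(S) \ {ε} = { '-' }
S is nullable (ε ∈ FIRST(S)), continue to the next symbol.
Symbol C is a non-terminal. Add FIRST(C) \ {ε} = { '-', 'y' }
C is not nullable (ε ∉ FIRST(C)), so stop here.
FIRST(S C) = { '-', 'y' }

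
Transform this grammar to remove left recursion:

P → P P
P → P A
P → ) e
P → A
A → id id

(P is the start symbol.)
P is directly left-recursive. The standard transformation for
  A → A α₁ | ... | A α_m | β₁ | ... | β_n
is
  A  → β₁ A' | ... | β_n A'
  A' → α₁ A' | ... | α_m A' | ε

P → ) e becomes P → ) e P'
P → A becomes P → A P'
P → P P becomes P' → P P'
P → P A becomes P' → A P'
Add P' → ε

Productions for other non-terminals are unchanged:
  A → id id

Resulting grammar:
P → ) e P'
P → A P'
P' → P P'
P' → A P'
P' → ε
A → id id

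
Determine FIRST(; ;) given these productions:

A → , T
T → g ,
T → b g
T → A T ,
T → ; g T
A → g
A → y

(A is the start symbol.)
To compute FIRST(; ;), process the symbols left to right:
Symbol ; is a terminal. Add ';' and stop.
FIRST(; ;) = { ';' }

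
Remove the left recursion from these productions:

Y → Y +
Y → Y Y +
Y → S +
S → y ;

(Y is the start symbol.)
Y → S + Y'
Y' → + Y'
Y' → Y + Y'
Y' → ε
S → y ;

Y is directly left-recursive. The standard transformation for
  A → A α₁ | ... | A α_m | β₁ | ... | β_n
is
  A  → β₁ A' | ... | β_n A'
  A' → α₁ A' | ... | α_m A' | ε

Y → S + becomes Y → S + Y'
Y → Y + becomes Y' → + Y'
Y → Y Y + becomes Y' → Y + Y'
Add Y' → ε

Productions for other non-terminals are unchanged:
  S → y ;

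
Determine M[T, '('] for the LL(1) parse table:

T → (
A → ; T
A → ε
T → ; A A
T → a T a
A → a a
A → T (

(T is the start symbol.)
To find M[T, '('], we find productions for T where '(' is in the predict set (PREDICT(N → α) = (FIRST(α) \ {ε}) ∪ (FOLLOW(N) if α ⇒* ε)).

T → (: PREDICT = { '(' }
  '(' is in predict set, so this production goes in M[T, '(']
T → ; A A: PREDICT = { ';' }
T → a T a: PREDICT = { 'a' }

M[T, '('] = T → (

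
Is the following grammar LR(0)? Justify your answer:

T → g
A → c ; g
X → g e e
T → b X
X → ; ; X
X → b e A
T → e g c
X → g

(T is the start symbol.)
A grammar is LR(0) if no state in the canonical LR(0) collection has:
  - both a shift item (dot before a terminal) and a complete item (shift-reduce conflict), or
  - two or more complete items (reduce-reduce conflict; the accept item [T' → T .] counts as a complete item here).

Augment with T' → T and build the canonical LR(0) collection (I0 = CLOSURE({[T' → . T]}), then GOTO on every symbol after a dot until no new states appear). It has 20 states:
  I0: { [T → . b X], [T → . e g c], [T → . g], [T' → . T] }  — shift
  I1: { [T' → T .] }  — accept
  I2: { [T → b . X], [X → . ; ; X], [X → . b e A], [X → . g e e], [X → . g] }  — shift
  I3: { [T → e . g c] }  — shift
  I4: { [T → g .] }  — reduce
  I5: { [T → e g . c] }  — shift
  I6: { [T → e g c .] }  — reduce
  I7: { [X → ; . ; X] }  — shift
  I8: { [T → b X .] }  — reduce
  I9: { [X → b . e A] }  — shift
  I10: { [X → g . e e], [X → g .] }  — shift, reduce
  I11: { [X → g e . e] }  — shift
  I12: { [X → g e e .] }  — reduce
  I13: { [A → . c ; g], [X → b e . A] }  — shift
  I14: { [X → b e A .] }  — reduce
  I15: { [A → c . ; g] }  — shift
  I16: { [A → c ; . g] }  — shift
  I17: { [A → c ; g .] }  — reduce
  I18: { [X → . ; ; X], [X → . b e A], [X → . g e e], [X → . g], [X → ; ; . X] }  — shift
  I19: { [X → ; ; X .] }  — reduce

Conflict in state I10:
  Shift-reduce conflict between [X → g .] and [X → g . e e]
So the grammar is NOT LR(0).

Answer: No. Shift-reduce conflict between [X → g .] and [X → g . e e]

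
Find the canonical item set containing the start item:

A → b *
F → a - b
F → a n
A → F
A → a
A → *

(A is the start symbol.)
First, augment the grammar with A' → A
I₀ = CLOSURE({ [A' → . A] }):
  [A' → . A] has the dot before A: add [A → . b *], [A → . F], [A → . a], [A → . *]
  [A → . F] has the dot before F: add [F → . a - b], [F → . a n]
No further items can be added.

I₀ = { [A → . *], [A → . F], [A → . a], [A → . b *], [A' → . A], [F → . a - b], [F → . a n] }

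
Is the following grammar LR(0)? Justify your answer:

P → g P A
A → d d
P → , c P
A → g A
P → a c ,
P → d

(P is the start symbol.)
Yes, the grammar is LR(0)

A grammar is LR(0) if no state in the canonical LR(0) collection has:
  - both a shift item (dot before a terminal) and a complete item (shift-reduce conflict), or
  - two or more complete items (reduce-reduce conflict; the accept item [P' → P .] counts as a complete item here).

Augment with P' → P and build the canonical LR(0) collection (I0 = CLOSURE({[P' → . P]}), then GOTO on every symbol after a dot until no new states appear). It has 16 states:
  I0: { [P → . , c P], [P → . a c ,], [P → . d], [P → . g P A], [P' → . P] }  — shift
  I1: { [P → , . c P] }  — shift
  I2: { [P' → P .] }  — accept
  I3: { [P → a . c ,] }  — shift
  I4: { [P → d .] }  — reduce
  I5: { [P → . , c P], [P → . a c ,], [P → . d], [P → . g P A], [P → g . P A] }  — shift
  I6: { [A → . d d], [A → . g A], [P → g P . A] }  — shift
  I7: { [P → g P A .] }  — reduce
  I8: { [A → d . d] }  — shift
  I9: { [A → . d d], [A → . g A], [A → g . A] }  — shift
  I10: { [A → g A .] }  — reduce
  I11: { [A → d d .] }  — reduce
  I12: { [P → a c . ,] }  — shift
  I13: { [P → a c , .] }  — reduce
  I14: { [P → , c . P], [P → . , c P], [P → . a c ,], [P → . d], [P → . g P A] }  — shift
  I15: { [P → , c P .] }  — reduce

Every state is either a pure shift/goto state or contains exactly one complete item and nothing to shift — no conflicts. The grammar is LR(0).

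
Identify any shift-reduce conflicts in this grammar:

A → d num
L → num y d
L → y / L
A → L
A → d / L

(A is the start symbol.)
No shift-reduce conflicts

Augment with A' → A and build the canonical LR(0) collection (I0 = CLOSURE({[A' → . A]}), then GOTO on every symbol after a dot until no new states appear). It has 13 states:
  I0: { [A → . L], [A → . d / L], [A → . d num], [A' → . A], [L → . num y d], [L → . y / L] }  — shift
  I1: { [A' → A .] }  — accept
  I2: { [A → L .] }  — reduce
  I3: { [A → d . / L], [A → d . num] }  — shift
  I4: { [L → num . y d] }  — shift
  I5: { [L → y . / L] }  — shift
  I6: { [L → . num y d], [L → . y / L], [L → y / . L] }  — shift
  I7: { [L → y / L .] }  — reduce
  I8: { [L → num y . d] }  — shift
  I9: { [L → num y d .] }  — reduce
  I10: { [A → d / . L], [L → . num y d], [L → . y / L] }  — shift
  I11: { [A → d num .] }  — reduce
  I12: { [A → d / L .] }  — reduce

No state contains both a complete item and a shift item.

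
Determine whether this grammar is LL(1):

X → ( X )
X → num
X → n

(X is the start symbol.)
A grammar is LL(1) if for each non-terminal N with multiple productions, the predict sets of those productions are pairwise disjoint, where PREDICT(N → α) = (FIRST(α) \ {ε}) ∪ (FOLLOW(N) if α ⇒* ε).

For X:
  PREDICT(X → '(' X ')') = { '(' }
  PREDICT(X → num) = { 'num' }
  PREDICT(X → n) = { 'n' }

All predict sets are disjoint. The grammar IS LL(1).

Answer: Yes, the grammar is LL(1).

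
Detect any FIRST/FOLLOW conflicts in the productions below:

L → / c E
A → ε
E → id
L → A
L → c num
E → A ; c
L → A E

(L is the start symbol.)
No FIRST/FOLLOW conflicts.

A FIRST/FOLLOW conflict occurs when a non-terminal N has a nullable alternative N → β (β ⇒* ε) and another alternative N → α with FIRST(α) ∩ FOLLOW(N) ≠ ∅: on such a lookahead the parser cannot decide between expanding α and letting N vanish via β.

Nullable non-terminals: A, L.
FIRST sets used below: FIRST(A) = { ε }, FIRST(E) = { ';', 'id' }
A has a nullable alternative but only one production, so nothing to check.

L: nullable alternative(s) L → A; FOLLOW(L) = { $ }
  L → / c E: FIRST \ {ε} = { '/' } — disjoint from FOLLOW(L)
  L → A: FIRST \ {ε} = { } — this is the only nullable alternative, skip
  L → c num: FIRST \ {ε} = { 'c' } — disjoint from FOLLOW(L)
  L → A E: FIRST \ {ε} = { ';', 'id' } — disjoint from FOLLOW(L)

E has no nullable alternative, so no FIRST/FOLLOW check is needed there.

No FIRST/FOLLOW conflicts found.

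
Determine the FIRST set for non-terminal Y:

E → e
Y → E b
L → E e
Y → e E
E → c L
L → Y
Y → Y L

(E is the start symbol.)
FIRST sets of the other non-terminals involved (by the same procedure, iterated to a fixed point):
  FIRST(E) = { 'c', 'e' }

From Y → E b:
  - E is a non-terminal: add FIRST(E) \ {ε} = { 'c', 'e' }
    E is not nullable, so stop
From Y → e E:
  - e is a terminal: add 'e' and stop
From Y → Y L:
  - Y is the symbol being defined: contributes nothing new
    Y is not nullable, so stop

Collecting: FIRST(Y) = { 'c', 'e' }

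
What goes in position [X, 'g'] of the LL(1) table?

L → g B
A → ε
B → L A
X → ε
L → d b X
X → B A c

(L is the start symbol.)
X → B A c

To find M[X, 'g'], we find productions for X where 'g' is in the predict set (PREDICT(N → α) = (FIRST(α) \ {ε}) ∪ (FOLLOW(N) if α ⇒* ε)).

Relevant sets:
  FIRST(B) = { 'd', 'g' }
  FOLLOW(X) = { $, 'c' }

X → ε: PREDICT = { $, 'c' }
X → B A c: PREDICT = { 'd', 'g' }
  'g' is in predict set, so this production goes in M[X, 'g']

M[X, 'g'] = X → B A c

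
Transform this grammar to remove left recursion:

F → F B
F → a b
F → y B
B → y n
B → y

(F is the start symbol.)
F → a b F'
F → y B F'
F' → B F'
F' → ε
B → y n
B → y

F is directly left-recursive. The standard transformation for
  A → A α₁ | ... | A α_m | β₁ | ... | β_n
is
  A  → β₁ A' | ... | β_n A'
  A' → α₁ A' | ... | α_m A' | ε

F → a b becomes F → a b F'
F → y B becomes F → y B F'
F → F B becomes F' → B F'
Add F' → ε

Productions for other non-terminals are unchanged:
  B → y n
  B → y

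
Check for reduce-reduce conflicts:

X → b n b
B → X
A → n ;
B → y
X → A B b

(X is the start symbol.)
Augment with X' → X and build the canonical LR(0) collection (I0 = CLOSURE({[X' → . X]}), then GOTO on every symbol after a dot until no new states appear). It has 12 states:
  I0: { [A → . n ;], [X → . A B b], [X → . b n b], [X' → . X] }  — shift
  I1: { [A → . n ;], [B → . X], [B → . y], [X → . A B b], [X → . b n b], [X → A . B b] }  — shift
  I2: { [X' → X .] }  — accept
  I3: { [X → b . n b] }  — shift
  I4: { [A → n . ;] }  — shift
  I5: { [A → n ; .] }  — reduce
  I6: { [X → b n . b] }  — shift
  I7: { [X → b n b .] }  — reduce
  I8: { [X → A B . b] }  — shift
  I9: { [B → X .] }  — reduce
  I10: { [B → y .] }  — reduce
  I11: { [X → A B b .] }  — reduce

No state contains more than one complete item.

Answer: No reduce-reduce conflicts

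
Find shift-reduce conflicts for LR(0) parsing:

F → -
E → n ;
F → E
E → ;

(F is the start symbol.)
Augment with F' → F and build the canonical LR(0) collection (I0 = CLOSURE({[F' → . F]}), then GOTO on every symbol after a dot until no new states appear). It has 7 states:
  I0: { [E → . ;], [E → . n ;], [F → . -], [F → . E], [F' → . F] }  — shift
  I1: { [F → - .] }  — reduce
  I2: { [E → ; .] }  — reduce
  I3: { [F → E .] }  — reduce
  I4: { [F' → F .] }  — accept
  I5: { [E → n . ;] }  — shift
  I6: { [E → n ; .] }  — reduce

No state contains both a complete item and a shift item.

Answer: No shift-reduce conflicts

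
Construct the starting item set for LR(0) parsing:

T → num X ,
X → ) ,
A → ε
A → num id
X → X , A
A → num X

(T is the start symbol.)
First, augment the grammar with T' → T
I₀ = CLOSURE({ [T' → . T] }):
  [T' → . T] has the dot before T: add [T → . num X ,]
No further items can be added.

I₀ = { [T → . num X ,], [T' → . T] }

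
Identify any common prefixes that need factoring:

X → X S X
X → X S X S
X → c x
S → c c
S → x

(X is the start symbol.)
Left-factoring is needed when two productions for the same non-terminal
share a common prefix on the right-hand side.

Productions for X:
  X → X S X
  X → X S X S
  X → c x
Productions for S:
  S → c c
  S → x

Found common prefix 'X S X' in productions for X

Answer: Yes, X has productions with common prefix 'X S X'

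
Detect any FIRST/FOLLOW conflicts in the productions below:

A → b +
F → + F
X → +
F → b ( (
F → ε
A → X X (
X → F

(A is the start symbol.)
A FIRST/FOLLOW conflict occurs when a non-terminal N has a nullable alternative N → β (β ⇒* ε) and another alternative N → α with FIRST(α) ∩ FOLLOW(N) ≠ ∅: on such a lookahead the parser cannot decide between expanding α and letting N vanish via β.

Nullable non-terminals: F, X.
FIRST sets used below: FIRST(F) = { '+', 'b', ε }

F: nullable alternative(s) F → ε; FOLLOW(F) = { '(', '+', 'b' }
  F → + F: FIRST \ {ε} = { '+' } — overlaps FOLLOW(F) on { '+' }: CONFLICT
  F → b ( (: FIRST \ {ε} = { 'b' } — overlaps FOLLOW(F) on { 'b' }: CONFLICT
  F → ε: FIRST \ {ε} = { } — this is the only nullable alternative, skip

X: nullable alternative(s) X → F; FOLLOW(X) = { '(', '+', 'b' }
  X → +: FIRST \ {ε} = { '+' } — overlaps FOLLOW(X) on { '+' }: CONFLICT
  X → F: FIRST \ {ε} = { '+', 'b' } — this is the only nullable alternative, skip

A has no nullable alternative, so no FIRST/FOLLOW check is needed there.

So the grammar has 3 FIRST/FOLLOW conflicts (marked CONFLICT above).

Answer: Yes. F → '+' F with FOLLOW(F) on { '+' }; F → b '(' '(' with FOLLOW(F) on { 'b' }; X → '+' with FOLLOW(X) on { '+' }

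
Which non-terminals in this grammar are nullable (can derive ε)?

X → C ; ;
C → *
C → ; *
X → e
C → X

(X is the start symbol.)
None

A non-terminal is nullable if it can derive ε (the empty string): either it has an ε-production, or it has a production whose right-hand side consists entirely of nullable non-terminals.

There are no ε-productions, so no non-terminal can derive ε.
No non-terminals are nullable.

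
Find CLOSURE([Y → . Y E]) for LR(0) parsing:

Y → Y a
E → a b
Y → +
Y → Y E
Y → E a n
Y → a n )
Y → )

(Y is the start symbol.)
To compute CLOSURE, for each item [A → α.Bβ] where B is a non-terminal, add [B → .γ] for all productions B → γ; repeat for the newly added items until nothing changes.

Start with: [Y → . Y E]
  [Y → . Y E] has the dot before Y: add [Y → . Y a], [Y → . +], [Y → . E a n], [Y → . a n )], [Y → . )]
  [Y → . E a n] has the dot before E: add [E → . a b]
No further items can be added.

CLOSURE = { [E → . a b], [Y → . )], [Y → . +], [Y → . E a n], [Y → . Y E], [Y → . Y a], [Y → . a n )] }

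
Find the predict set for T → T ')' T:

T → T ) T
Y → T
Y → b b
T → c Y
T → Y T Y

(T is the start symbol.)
PREDICT(T → T ')' T) = (FIRST(RHS) \ {ε}) ∪ (FOLLOW(T) if ε ∈ FIRST(RHS), i.e. RHS ⇒* ε)
FIRST(T) = { 'b', 'c' }
FIRST(T ')' T) = { 'b', 'c' }
ε ∉ FIRST(T ')' T), so FOLLOW(T) is not added.
PREDICT(T → T ')' T) = { 'b', 'c' }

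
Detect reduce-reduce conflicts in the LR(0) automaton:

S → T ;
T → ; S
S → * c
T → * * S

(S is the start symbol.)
No reduce-reduce conflicts

A reduce-reduce conflict occurs when an LR(0) state has two complete items [A → α .] and [B → β .] — both call for a reduction, and with no lookahead the parser cannot choose between them.

Augment with S' → S and build the canonical LR(0) collection (I0 = CLOSURE({[S' → . S]}), then GOTO on every symbol after a dot until no new states appear). It has 10 states:
  I0: { [S → . * c], [S → . T ;], [S' → . S], [T → . * * S], [T → . ; S] }  — shift
  I1: { [S → * . c], [T → * . * S] }  — shift
  I2: { [S → . * c], [S → . T ;], [T → . * * S], [T → . ; S], [T → ; . S] }  — shift
  I3: { [S' → S .] }  — accept
  I4: { [S → T . ;] }  — shift
  I5: { [S → T ; .] }  — reduce
  I6: { [T → ; S .] }  — reduce
  I7: { [S → . * c], [S → . T ;], [T → * * . S], [T → . * * S], [T → . ; S] }  — shift
  I8: { [S → * c .] }  — reduce
  I9: { [T → * * S .] }  — reduce

No state contains more than one complete item.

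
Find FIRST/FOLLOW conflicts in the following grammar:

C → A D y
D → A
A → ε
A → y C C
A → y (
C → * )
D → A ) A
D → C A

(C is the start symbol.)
Yes. D → A ')' A with FOLLOW(D) on { 'y' }; D → C A with FOLLOW(D) on { 'y' }; A → y C C with FOLLOW(A) on { 'y' }; A → y '(' with FOLLOW(A) on { 'y' }

A FIRST/FOLLOW conflict occurs when a non-terminal N has a nullable alternative N → β (β ⇒* ε) and another alternative N → α with FIRST(α) ∩ FOLLOW(N) ≠ ∅: on such a lookahead the parser cannot decide between expanding α and letting N vanish via β.

Nullable non-terminals: A, D.
FIRST sets used below: FIRST(A) = { 'y', ε }, FIRST(C) = { ')', '*', 'y' }

A: nullable alternative(s) A → ε; FOLLOW(A) = { ')', '*', 'y' }
  A → ε: FIRST \ {ε} = { } — this is the only nullable alternative, skip
  A → y C C: FIRST \ {ε} = { 'y' } — overlaps FOLLOW(A) on { 'y' }: CONFLICT
  A → y (: FIRST \ {ε} = { 'y' } — overlaps FOLLOW(A) on { 'y' }: CONFLICT

D: nullable alternative(s) D → A; FOLLOW(D) = { 'y' }
  D → A: FIRST \ {ε} = { 'y' } — this is the only nullable alternative, skip
  D → A ) A: FIRST \ {ε} = { ')', 'y' } — overlaps FOLLOW(D) on { 'y' }: CONFLICT
  D → C A: FIRST \ {ε} = { ')', '*', 'y' } — overlaps FOLLOW(D) on { 'y' }: CONFLICT

C has no nullable alternative, so no FIRST/FOLLOW check is needed there.

So the grammar has 4 FIRST/FOLLOW conflicts (marked CONFLICT above).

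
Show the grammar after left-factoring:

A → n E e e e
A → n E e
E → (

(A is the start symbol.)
Left-factoring transforms A → αβ₁ | αβ₂ into A → αA' and A' → β₁ | β₂
(α is the longest common prefix among the alternatives). Repeat until
no nonterminal has two alternatives with a common prefix.

Round 1: A has alternatives sharing prefix 'n E e'. Introduce A': A → n E e A'
  Add: A' → e e
  Add: A' → ε

No remaining common prefixes — done.

Resulting grammar:
A → n E e A'
A' → e e
A' → ε
E → (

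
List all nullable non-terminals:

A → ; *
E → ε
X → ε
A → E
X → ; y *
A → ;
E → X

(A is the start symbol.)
{ 'A', 'E', 'X' }

A non-terminal is nullable if it can derive ε (the empty string): either it has an ε-production, or it has a production whose right-hand side consists entirely of nullable non-terminals.

ε-productions: E → ε, X → ε
So E, X are immediately nullable.
A → E: every symbol on the right is nullable, so A is nullable too.
Every non-terminal is now nullable.
Nullable = { 'A', 'E', 'X' }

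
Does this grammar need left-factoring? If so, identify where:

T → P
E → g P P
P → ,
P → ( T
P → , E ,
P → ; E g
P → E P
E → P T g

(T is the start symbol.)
Left-factoring is needed when two productions for the same non-terminal
share a common prefix on the right-hand side.

Productions for E:
  E → g P P
  E → P T g
Productions for P:
  P → ,
  P → ( T
  P → , E ,
  P → ; E g
  P → E P

Found common prefix ',' in productions for P

Answer: Yes, P has productions with common prefix ','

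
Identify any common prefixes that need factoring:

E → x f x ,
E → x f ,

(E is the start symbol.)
Left-factoring is needed when two productions for the same non-terminal
share a common prefix on the right-hand side.

Productions for E:
  E → x f x ,
  E → x f ,

Found common prefix 'x f' in productions for E

Answer: Yes, E has productions with common prefix 'x f'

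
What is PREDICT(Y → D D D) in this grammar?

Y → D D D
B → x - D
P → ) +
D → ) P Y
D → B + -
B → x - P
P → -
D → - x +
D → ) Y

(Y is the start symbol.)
PREDICT(Y → D D D) = (FIRST(RHS) \ {ε}) ∪ (FOLLOW(Y) if ε ∈ FIRST(RHS), i.e. RHS ⇒* ε)
FIRST(D) = { ')', '-', 'x' }
FIRST(D D D) = { ')', '-', 'x' }
ε ∉ FIRST(D D D), so FOLLOW(Y) is not added.
PREDICT(Y → D D D) = { ')', '-', 'x' }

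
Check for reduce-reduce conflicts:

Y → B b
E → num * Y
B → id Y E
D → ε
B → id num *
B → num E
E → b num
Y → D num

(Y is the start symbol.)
No reduce-reduce conflicts

A reduce-reduce conflict occurs when an LR(0) state has two complete items [A → α .] and [B → β .] — both call for a reduction, and with no lookahead the parser cannot choose between them.

Augment with Y' → Y and build the canonical LR(0) collection (I0 = CLOSURE({[Y' → . Y]}), then GOTO on every symbol after a dot until no new states appear). It has 18 states:
  I0: { [B → . id Y E], [B → . id num *], [B → . num E], [D → .], [Y → . B b], [Y → . D num], [Y' → . Y] }  — shift, reduce
  I1: { [Y → B . b] }  — shift
  I2: { [Y → D . num] }  — shift
  I3: { [Y' → Y .] }  — accept
  I4: { [B → . id Y E], [B → . id num *], [B → . num E], [B → id . Y E], [B → id . num *], [D → .], [Y → . B b], [Y → . D num] }  — shift, reduce
  I5: { [B → num . E], [E → . b num], [E → . num * Y] }  — shift
  I6: { [B → num E .] }  — reduce
  I7: { [E → b . num] }  — shift
  I8: { [E → num . * Y] }  — shift
  I9: { [B → . id Y E], [B → . id num *], [B → . num E], [D → .], [E → num * . Y], [Y → . B b], [Y → . D num] }  — shift, reduce
  I10: { [E → num * Y .] }  — reduce
  I11: { [E → b num .] }  — reduce
  I12: { [B → id Y . E], [E → . b num], [E → . num * Y] }  — shift
  I13: { [B → id num . *], [B → num . E], [E → . b num], [E → . num * Y] }  — shift
  I14: { [B → id num * .] }  — reduce
  I15: { [B → id Y E .] }  — reduce
  I16: { [Y → D num .] }  — reduce
  I17: { [Y → B b .] }  — reduce

No state contains more than one complete item.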